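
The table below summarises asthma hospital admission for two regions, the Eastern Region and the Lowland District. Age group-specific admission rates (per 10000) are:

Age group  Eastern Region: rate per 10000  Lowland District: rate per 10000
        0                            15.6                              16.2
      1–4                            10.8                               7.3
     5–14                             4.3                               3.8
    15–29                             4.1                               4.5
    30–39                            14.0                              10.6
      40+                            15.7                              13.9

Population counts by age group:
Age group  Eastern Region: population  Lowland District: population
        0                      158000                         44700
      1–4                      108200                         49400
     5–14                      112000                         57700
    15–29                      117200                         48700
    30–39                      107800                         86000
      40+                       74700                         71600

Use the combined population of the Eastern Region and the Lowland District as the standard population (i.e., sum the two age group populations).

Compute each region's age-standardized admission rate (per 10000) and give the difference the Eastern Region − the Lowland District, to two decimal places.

Combined standard total = 1036000; weights = 0.1957, 0.1521, 0.1638, 0.1601, 0.1871, 0.1412.
The Eastern Region: 0.1957×15.6 + 0.1521×10.8 + 0.1638×4.3 + 0.1601×4.1 + 0.1871×14.0 + 0.1412×15.7 = 10.8921 per 10000.
The Lowland District: 0.1957×16.2 + 0.1521×7.3 + 0.1638×3.8 + 0.1601×4.5 + 0.1871×10.6 + 0.1412×13.9 = 9.5690 per 10000.
Difference = 10.8921 − 9.5690 = 1.3231.

1.32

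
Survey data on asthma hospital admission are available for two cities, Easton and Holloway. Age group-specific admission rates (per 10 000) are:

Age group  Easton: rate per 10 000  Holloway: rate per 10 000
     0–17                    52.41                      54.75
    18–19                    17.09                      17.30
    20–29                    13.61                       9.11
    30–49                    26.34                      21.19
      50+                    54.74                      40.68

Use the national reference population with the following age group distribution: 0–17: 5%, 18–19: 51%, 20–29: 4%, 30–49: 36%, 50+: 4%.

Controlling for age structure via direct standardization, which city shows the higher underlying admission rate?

Standard weights: 0.05, 0.51, 0.04, 0.36, 0.04.
Easton: 0.0500×52.41 + 0.5100×17.09 + 0.0400×13.61 + 0.3600×26.34 + 0.0400×54.74 = 23.5528 per 10 000.
Holloway: 0.0500×54.75 + 0.5100×17.30 + 0.0400×9.11 + 0.3600×21.19 + 0.0400×40.68 = 21.1805 per 10 000.

Easton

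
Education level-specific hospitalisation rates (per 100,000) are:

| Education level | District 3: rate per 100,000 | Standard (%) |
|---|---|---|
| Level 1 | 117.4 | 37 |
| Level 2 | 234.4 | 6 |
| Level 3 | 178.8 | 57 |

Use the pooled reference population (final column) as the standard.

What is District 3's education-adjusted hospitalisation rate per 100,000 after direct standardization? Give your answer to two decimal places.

159.42

Standard weights: 0.37, 0.06, 0.57.
Standardized rate: 0.3700×117.4 + 0.0600×234.4 + 0.5700×178.8 = 159.4180 per 100,000.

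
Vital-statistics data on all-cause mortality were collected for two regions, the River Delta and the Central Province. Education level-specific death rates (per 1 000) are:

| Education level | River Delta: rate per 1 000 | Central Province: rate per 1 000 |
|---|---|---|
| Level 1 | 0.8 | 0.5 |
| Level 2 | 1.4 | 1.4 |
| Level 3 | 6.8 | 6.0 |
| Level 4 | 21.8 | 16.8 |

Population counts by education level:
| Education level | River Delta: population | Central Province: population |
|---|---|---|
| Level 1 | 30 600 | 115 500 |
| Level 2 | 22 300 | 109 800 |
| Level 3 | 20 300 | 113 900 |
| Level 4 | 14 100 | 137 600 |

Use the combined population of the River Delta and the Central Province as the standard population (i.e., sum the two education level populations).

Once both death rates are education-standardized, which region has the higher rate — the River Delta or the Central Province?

River Delta

Combined standard total = 564 100; weights = 0.2590, 0.2342, 0.2379, 0.2689.
The River Delta: 0.2590×0.8 + 0.2342×1.4 + 0.2379×6.8 + 0.2689×21.8 = 8.0153 per 1 000.
The Central Province: 0.2590×0.5 + 0.2342×1.4 + 0.2379×6.0 + 0.2689×16.8 = 6.4027 per 1 000.
The crude rates (5.74 vs 6.73) would put the Central Province higher, but that reflects its education composition; once standardized to a common education structure, the River Delta has the higher underlying rate.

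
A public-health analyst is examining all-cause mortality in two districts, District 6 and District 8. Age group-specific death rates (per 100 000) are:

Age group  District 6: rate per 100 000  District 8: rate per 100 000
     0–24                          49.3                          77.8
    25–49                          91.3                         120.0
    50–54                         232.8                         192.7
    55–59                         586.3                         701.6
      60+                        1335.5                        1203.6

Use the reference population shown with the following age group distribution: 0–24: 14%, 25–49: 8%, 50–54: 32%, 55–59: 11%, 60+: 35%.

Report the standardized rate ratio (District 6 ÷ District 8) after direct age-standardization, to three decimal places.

Standard weights: 0.14, 0.08, 0.32, 0.11, 0.35.
District 6: 0.1400×49.3 + 0.0800×91.3 + 0.3200×232.8 + 0.1100×586.3 + 0.3500×1335.5 = 620.6200 per 100 000.
District 8: 0.1400×77.8 + 0.0800×120.0 + 0.3200×192.7 + 0.1100×701.6 + 0.3500×1203.6 = 580.5920 per 100 000.
Ratio = 620.6200 ÷ 580.5920 = 1.06894.

1.069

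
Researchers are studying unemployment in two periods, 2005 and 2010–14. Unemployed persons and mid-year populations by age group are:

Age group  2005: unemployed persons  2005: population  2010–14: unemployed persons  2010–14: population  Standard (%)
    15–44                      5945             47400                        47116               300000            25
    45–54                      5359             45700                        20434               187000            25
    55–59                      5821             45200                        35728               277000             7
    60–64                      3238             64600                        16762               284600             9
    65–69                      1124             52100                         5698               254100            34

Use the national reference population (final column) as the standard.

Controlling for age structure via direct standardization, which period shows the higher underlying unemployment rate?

2010–14

Age-specific rates per 1000 for 2005: 125.422, 117.265, 128.783, 50.124, 21.574.
For 2010–14: 157.053, 109.273, 128.982, 58.897, 22.424.
Standard weights: 0.25, 0.25, 0.07, 0.09, 0.34.
2005: 0.2500×125.422 + 0.2500×117.265 + 0.0700×128.783 + 0.0900×50.124 + 0.3400×21.574 = 81.5328 per 1000.
2010–14: 0.2500×157.053 + 0.2500×109.273 + 0.0700×128.982 + 0.0900×58.897 + 0.3400×22.424 = 88.5352 per 1000.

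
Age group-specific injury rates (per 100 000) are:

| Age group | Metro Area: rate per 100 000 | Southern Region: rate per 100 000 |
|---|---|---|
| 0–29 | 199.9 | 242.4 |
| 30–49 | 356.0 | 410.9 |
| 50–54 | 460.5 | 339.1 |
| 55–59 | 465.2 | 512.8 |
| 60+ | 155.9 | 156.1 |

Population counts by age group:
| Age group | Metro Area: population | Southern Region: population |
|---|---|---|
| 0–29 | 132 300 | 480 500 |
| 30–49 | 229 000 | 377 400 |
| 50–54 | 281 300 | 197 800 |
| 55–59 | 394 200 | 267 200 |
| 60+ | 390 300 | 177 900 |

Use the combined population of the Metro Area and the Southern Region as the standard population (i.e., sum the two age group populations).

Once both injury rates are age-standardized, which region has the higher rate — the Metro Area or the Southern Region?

Southern Region

Combined standard total = 2 927 900; weights = 0.2093, 0.2071, 0.1636, 0.2259, 0.1941.
The Metro Area: 0.2093×199.9 + 0.2071×356.0 + 0.1636×460.5 + 0.2259×465.2 + 0.1941×155.9 = 326.2640 per 100 000.
The Southern Region: 0.2093×242.4 + 0.2071×410.9 + 0.1636×339.1 + 0.2259×512.8 + 0.1941×156.1 = 337.4559 per 100 000.
The crude rates (337.57 vs 335.43) would put the Metro Area higher, but that reflects its age composition; once standardized to a common age structure, the Southern Region has the higher underlying rate.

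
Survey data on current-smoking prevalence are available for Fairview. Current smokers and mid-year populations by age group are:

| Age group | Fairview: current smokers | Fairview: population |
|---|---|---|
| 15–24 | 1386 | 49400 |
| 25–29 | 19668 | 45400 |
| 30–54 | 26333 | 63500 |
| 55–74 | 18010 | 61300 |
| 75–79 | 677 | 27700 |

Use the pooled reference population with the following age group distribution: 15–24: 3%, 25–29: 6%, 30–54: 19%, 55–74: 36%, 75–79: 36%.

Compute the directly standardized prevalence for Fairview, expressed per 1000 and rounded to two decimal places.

Age-specific rates per 1000 for Fairview: 28.057, 433.216, 414.693, 293.801, 24.440.
Standard weights: 0.03, 0.06, 0.19, 0.36, 0.36.
Standardized rate: 0.0300×28.057 + 0.0600×433.216 + 0.1900×414.693 + 0.3600×293.801 + 0.3600×24.440 = 220.1932 per 1000.

220.19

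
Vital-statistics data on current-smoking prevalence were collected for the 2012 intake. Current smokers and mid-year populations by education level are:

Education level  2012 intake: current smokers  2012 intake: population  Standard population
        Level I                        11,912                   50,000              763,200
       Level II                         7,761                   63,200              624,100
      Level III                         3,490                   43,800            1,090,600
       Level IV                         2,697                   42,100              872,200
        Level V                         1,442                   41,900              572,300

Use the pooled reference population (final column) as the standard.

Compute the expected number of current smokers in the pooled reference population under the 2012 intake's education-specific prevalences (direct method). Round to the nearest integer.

420935

Education-specific rates per 1,000 for the 2012 intake: 238.240, 122.801, 79.680, 64.062, 34.415.
Expected current smokers = Σ (standard pop × education-specific rate ÷ 1,000)
= 763,200×238.240/1,000 + 624,100×122.801/1,000 + 1,090,600×79.680/1,000 + 872,200×64.062/1,000 + 572,300×34.415/1,000
= 181824.77 + 76639.88 + 86899.41 + 55874.67 + 19695.86 = 420934.58.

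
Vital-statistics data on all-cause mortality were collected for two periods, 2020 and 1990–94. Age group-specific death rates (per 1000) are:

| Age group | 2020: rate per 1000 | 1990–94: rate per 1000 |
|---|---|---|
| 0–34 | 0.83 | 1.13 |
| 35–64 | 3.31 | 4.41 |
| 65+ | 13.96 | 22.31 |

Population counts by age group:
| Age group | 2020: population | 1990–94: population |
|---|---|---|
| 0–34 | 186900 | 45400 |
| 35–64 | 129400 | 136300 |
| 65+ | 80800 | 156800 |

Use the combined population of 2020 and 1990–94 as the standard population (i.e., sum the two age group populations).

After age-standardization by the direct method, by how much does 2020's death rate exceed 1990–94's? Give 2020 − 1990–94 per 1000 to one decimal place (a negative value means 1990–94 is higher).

Combined standard total = 735600; weights = 0.3158, 0.3612, 0.3230.
2020: 0.3158×0.83 + 0.3612×3.31 + 0.3230×13.96 = 5.9668 per 1000.
1990–94: 0.3158×1.13 + 0.3612×4.41 + 0.3230×22.31 = 9.1559 per 1000.
Difference = 5.9668 − 9.1559 = -3.1891.

-3.2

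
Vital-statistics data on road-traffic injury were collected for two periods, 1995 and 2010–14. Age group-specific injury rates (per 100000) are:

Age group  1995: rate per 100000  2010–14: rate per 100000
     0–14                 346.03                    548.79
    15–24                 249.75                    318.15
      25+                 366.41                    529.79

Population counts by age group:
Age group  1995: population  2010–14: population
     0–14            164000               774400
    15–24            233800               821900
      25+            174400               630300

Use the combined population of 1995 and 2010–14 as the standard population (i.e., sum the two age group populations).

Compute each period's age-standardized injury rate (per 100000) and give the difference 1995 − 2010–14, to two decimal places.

Combined standard total = 2798800; weights = 0.3353, 0.3772, 0.2875.
1995: 0.3353×346.03 + 0.3772×249.75 + 0.2875×366.41 = 315.5730 per 100000.
2010–14: 0.3353×548.79 + 0.3772×318.15 + 0.2875×529.79 = 456.3304 per 100000.
Difference = 315.5730 − 456.3304 = -140.7574.

-140.76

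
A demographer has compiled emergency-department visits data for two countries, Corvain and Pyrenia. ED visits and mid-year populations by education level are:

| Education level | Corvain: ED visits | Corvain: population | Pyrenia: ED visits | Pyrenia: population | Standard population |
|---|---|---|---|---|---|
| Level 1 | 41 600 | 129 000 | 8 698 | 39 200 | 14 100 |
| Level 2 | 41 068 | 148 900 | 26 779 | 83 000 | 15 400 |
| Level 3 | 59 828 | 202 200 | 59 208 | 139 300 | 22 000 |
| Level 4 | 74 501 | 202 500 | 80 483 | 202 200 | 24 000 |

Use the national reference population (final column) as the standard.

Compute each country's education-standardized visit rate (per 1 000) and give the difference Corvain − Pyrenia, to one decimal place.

-38.0

Education-specific rates per 1 000 for Corvain: 322.481, 275.809, 295.885, 367.906.
For Pyrenia: 221.888, 322.639, 425.039, 398.037.
Standard total = 75 500; weights = 0.1868, 0.2040, 0.2914, 0.3179.
Corvain: 0.1868×322.481 + 0.2040×275.809 + 0.2914×295.885 + 0.3179×367.906 = 319.6512 per 1 000.
Pyrenia: 0.1868×221.888 + 0.2040×322.639 + 0.2914×425.039 + 0.3179×398.037 = 357.6291 per 1 000.
Difference = 319.6512 − 357.6291 = -37.9779.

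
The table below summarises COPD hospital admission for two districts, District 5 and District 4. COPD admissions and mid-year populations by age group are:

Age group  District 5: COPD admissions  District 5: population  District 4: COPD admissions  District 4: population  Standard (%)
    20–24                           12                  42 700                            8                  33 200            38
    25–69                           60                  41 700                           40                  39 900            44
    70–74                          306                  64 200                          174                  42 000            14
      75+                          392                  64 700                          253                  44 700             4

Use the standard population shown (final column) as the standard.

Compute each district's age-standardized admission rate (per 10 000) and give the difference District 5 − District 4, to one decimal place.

Age-specific rates per 10 000 for District 5: 2.81, 14.39, 47.66, 60.59.
For District 4: 2.41, 10.03, 41.43, 56.60.
Standard weights: 0.38, 0.44, 0.14, 0.04.
District 5: 0.3800×2.81 + 0.4400×14.39 + 0.1400×47.66 + 0.0400×60.59 = 16.4952 per 10 000.
District 4: 0.3800×2.41 + 0.4400×10.03 + 0.1400×41.43 + 0.0400×56.60 = 13.3907 per 10 000.
Difference = 16.4952 − 13.3907 = 3.1046.

3.1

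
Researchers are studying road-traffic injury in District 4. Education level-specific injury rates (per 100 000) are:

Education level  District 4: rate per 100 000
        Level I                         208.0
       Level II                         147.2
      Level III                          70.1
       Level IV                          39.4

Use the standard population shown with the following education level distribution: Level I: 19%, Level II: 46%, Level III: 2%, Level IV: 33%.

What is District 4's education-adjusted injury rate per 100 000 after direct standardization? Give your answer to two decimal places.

121.64

Standard weights: 0.19, 0.46, 0.02, 0.33.
Standardized rate: 0.1900×208.0 + 0.4600×147.2 + 0.0200×70.1 + 0.3300×39.4 = 121.6360 per 100 000.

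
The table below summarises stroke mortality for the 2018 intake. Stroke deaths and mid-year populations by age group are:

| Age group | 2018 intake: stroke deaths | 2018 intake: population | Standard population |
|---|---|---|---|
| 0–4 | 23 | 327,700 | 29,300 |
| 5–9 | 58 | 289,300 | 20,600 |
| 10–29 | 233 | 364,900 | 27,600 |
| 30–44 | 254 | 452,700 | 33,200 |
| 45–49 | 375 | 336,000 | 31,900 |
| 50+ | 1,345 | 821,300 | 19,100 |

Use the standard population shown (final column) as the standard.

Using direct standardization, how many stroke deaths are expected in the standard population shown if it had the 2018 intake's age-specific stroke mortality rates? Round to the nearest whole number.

109

Age-specific rates per 100,000 for the 2018 intake: 7.02, 20.05, 63.85, 56.11, 111.61, 163.76.
Expected stroke deaths = Σ (standard pop × age-specific rate ÷ 100,000)
= 29,300×7.02/100,000 + 20,600×20.05/100,000 + 27,600×63.85/100,000 + 33,200×56.11/100,000 + 31,900×111.61/100,000 + 19,100×163.76/100,000
= 2.06 + 4.13 + 17.62 + 18.63 + 35.60 + 31.28 = 109.32.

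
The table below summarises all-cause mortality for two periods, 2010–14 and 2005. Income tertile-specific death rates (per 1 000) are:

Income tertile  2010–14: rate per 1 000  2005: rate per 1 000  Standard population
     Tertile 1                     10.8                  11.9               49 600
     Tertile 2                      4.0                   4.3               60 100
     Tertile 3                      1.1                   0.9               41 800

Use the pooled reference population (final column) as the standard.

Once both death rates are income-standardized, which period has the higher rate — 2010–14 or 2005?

2005

Standard total = 151 500; weights = 0.3274, 0.3967, 0.2759.
2010–14: 0.3274×10.8 + 0.3967×4.0 + 0.2759×1.1 = 5.4261 per 1 000.
2005: 0.3274×11.9 + 0.3967×4.3 + 0.2759×0.9 = 5.8501 per 1 000.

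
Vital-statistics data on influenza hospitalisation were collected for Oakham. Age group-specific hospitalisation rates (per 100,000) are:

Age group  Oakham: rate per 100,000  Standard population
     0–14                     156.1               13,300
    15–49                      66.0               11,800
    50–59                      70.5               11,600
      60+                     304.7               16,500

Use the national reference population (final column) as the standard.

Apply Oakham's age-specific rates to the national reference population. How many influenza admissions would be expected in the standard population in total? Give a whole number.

87

Expected influenza admissions = Σ (standard pop × age-specific rate ÷ 100,000)
= 13,300×156.1/100,000 + 11,800×66.0/100,000 + 11,600×70.5/100,000 + 16,500×304.7/100,000
= 20.76 + 7.79 + 8.18 + 50.28 = 87.00.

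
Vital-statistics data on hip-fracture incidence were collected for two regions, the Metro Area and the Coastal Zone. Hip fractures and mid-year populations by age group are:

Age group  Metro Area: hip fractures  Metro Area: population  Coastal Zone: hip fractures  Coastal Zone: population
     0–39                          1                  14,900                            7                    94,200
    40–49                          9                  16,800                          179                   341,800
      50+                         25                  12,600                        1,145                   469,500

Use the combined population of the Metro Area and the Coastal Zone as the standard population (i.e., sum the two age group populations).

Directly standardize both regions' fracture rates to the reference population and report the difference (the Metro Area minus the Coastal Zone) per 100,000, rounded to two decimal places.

-22.71

Age-specific rates per 100,000 for the Metro Area: 6.71, 53.57, 198.41.
For the Coastal Zone: 7.43, 52.37, 243.88.
Combined standard total = 949,800; weights = 0.1149, 0.3776, 0.5076.
The Metro Area: 0.1149×6.71 + 0.3776×53.57 + 0.5076×198.41 = 121.7074 per 100,000.
The Coastal Zone: 0.1149×7.43 + 0.3776×52.37 + 0.5076×243.88 = 144.4129 per 100,000.
Difference = 121.7074 − 144.4129 = -22.7055.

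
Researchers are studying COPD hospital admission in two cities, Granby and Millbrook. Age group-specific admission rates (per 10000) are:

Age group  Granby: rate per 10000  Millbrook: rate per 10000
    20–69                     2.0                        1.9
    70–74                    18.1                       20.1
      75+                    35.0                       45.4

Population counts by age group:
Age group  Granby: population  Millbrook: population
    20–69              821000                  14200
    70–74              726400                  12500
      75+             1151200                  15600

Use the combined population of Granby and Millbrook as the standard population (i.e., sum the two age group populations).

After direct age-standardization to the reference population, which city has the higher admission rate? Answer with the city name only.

Combined standard total = 2740900; weights = 0.3047, 0.2696, 0.4257.
Granby: 0.3047×2.0 + 0.2696×18.1 + 0.4257×35.0 = 20.3884 per 10000.
Millbrook: 0.3047×1.9 + 0.2696×20.1 + 0.4257×45.4 = 25.3243 per 10000.

Millbrook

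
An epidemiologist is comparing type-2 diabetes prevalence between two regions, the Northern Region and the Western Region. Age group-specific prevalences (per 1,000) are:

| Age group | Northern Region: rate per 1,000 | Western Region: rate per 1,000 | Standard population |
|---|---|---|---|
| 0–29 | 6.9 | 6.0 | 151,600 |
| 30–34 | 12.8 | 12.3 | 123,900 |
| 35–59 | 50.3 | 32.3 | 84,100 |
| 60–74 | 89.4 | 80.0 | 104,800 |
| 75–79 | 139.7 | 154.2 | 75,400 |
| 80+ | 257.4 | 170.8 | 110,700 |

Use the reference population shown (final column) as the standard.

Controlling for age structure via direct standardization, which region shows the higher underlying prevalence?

Northern Region

Standard total = 650,500; weights = 0.2331, 0.1905, 0.1293, 0.1611, 0.1159, 0.1702.
The Northern Region: 0.2331×6.9 + 0.1905×12.8 + 0.1293×50.3 + 0.1611×89.4 + 0.1159×139.7 + 0.1702×257.4 = 84.9483 per 1,000.
The Western Region: 0.2331×6.0 + 0.1905×12.3 + 0.1293×32.3 + 0.1611×80.0 + 0.1159×154.2 + 0.1702×170.8 = 67.7452 per 1,000.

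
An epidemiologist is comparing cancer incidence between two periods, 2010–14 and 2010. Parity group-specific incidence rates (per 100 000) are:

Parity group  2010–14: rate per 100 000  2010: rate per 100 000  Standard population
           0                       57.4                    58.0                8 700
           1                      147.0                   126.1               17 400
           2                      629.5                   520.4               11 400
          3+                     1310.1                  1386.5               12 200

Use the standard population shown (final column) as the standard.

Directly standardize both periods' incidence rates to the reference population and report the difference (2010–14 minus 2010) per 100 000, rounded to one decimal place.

Standard total = 49 700; weights = 0.1751, 0.3501, 0.2294, 0.2455.
2010–14: 0.1751×57.4 + 0.3501×147.0 + 0.2294×629.5 + 0.2455×1310.1 = 527.4990 per 100 000.
2010: 0.1751×58.0 + 0.3501×126.1 + 0.2294×520.4 + 0.2455×1386.5 = 514.0161 per 100 000.
Difference = 527.4990 − 514.0161 = 13.4829.

13.5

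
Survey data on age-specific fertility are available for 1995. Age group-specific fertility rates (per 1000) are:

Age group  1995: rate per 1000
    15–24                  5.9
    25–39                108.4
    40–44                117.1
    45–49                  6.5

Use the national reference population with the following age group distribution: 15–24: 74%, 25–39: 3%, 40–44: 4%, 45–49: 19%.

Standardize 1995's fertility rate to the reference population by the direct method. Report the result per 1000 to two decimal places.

13.54

Standard weights: 0.74, 0.03, 0.04, 0.19.
Standardized rate: 0.7400×5.9 + 0.0300×108.4 + 0.0400×117.1 + 0.1900×6.5 = 13.5370 per 1000.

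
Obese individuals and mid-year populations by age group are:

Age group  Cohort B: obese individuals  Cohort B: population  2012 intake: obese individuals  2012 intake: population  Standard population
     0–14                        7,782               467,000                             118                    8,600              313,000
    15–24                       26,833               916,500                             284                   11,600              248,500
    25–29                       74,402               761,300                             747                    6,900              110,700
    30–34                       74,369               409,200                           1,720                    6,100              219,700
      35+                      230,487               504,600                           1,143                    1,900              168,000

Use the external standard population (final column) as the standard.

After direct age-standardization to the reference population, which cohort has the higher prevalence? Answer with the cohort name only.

Age-specific rates per 1,000 for Cohort B: 16.664, 29.278, 97.730, 181.742, 456.772.
For the 2012 intake: 13.721, 24.483, 108.261, 281.967, 601.579.
Standard total = 1,059,900; weights = 0.2953, 0.2345, 0.1044, 0.2073, 0.1585.
Cohort B: 0.2953×16.664 + 0.2345×29.278 + 0.1044×97.730 + 0.2073×181.742 + 0.1585×456.772 = 132.0657 per 1,000.
The 2012 intake: 0.2953×13.721 + 0.2345×24.483 + 0.1044×108.261 + 0.2073×281.967 + 0.1585×601.579 = 174.9000 per 1,000.
The crude rates (135.31 vs 114.30) would put Cohort B higher, but that reflects its age composition; once standardized to a common age structure, the 2012 intake has the higher underlying rate.

2012 intake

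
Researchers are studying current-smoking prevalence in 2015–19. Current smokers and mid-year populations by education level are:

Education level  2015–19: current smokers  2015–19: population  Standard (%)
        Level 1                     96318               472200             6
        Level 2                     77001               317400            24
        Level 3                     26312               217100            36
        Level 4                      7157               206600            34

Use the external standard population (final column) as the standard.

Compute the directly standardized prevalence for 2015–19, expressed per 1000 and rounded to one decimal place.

Education-specific rates per 1000 for 2015–19: 203.977, 242.599, 121.198, 34.642.
Standard weights: 0.06, 0.24, 0.36, 0.34.
Standardized rate: 0.0600×203.977 + 0.2400×242.599 + 0.3600×121.198 + 0.3400×34.642 = 125.8718 per 1000.

125.9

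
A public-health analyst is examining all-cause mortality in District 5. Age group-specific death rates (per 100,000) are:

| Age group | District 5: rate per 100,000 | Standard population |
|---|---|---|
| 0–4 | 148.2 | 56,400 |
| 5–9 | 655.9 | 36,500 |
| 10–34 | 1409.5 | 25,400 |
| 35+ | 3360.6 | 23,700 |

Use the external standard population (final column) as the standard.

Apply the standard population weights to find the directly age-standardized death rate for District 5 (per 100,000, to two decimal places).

1040.47

Standard total = 142,000; weights = 0.3972, 0.2570, 0.1789, 0.1669.
Standardized rate: 0.3972×148.2 + 0.2570×655.9 + 0.1789×1409.5 + 0.1669×3360.6 = 1040.4673 per 100,000.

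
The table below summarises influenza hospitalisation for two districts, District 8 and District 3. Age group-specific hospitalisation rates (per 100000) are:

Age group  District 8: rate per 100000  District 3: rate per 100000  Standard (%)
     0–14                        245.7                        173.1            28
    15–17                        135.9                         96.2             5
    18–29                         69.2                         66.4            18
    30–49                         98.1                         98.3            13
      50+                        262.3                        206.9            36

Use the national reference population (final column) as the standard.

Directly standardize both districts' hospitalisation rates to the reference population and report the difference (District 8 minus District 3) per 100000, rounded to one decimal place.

42.7

Standard weights: 0.28, 0.05, 0.18, 0.13, 0.36.
District 8: 0.2800×245.7 + 0.0500×135.9 + 0.1800×69.2 + 0.1300×98.1 + 0.3600×262.3 = 195.2280 per 100000.
District 3: 0.2800×173.1 + 0.0500×96.2 + 0.1800×66.4 + 0.1300×98.3 + 0.3600×206.9 = 152.4930 per 100000.
Difference = 195.2280 − 152.4930 = 42.7350.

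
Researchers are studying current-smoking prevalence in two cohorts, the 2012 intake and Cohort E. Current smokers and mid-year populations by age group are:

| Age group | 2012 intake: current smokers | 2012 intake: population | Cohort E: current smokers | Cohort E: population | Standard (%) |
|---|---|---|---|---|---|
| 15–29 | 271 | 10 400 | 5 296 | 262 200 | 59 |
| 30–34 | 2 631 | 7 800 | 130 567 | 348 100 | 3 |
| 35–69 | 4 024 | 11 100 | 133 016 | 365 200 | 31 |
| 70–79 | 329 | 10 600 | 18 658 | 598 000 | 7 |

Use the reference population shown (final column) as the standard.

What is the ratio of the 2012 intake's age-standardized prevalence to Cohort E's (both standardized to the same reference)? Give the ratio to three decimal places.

Age-specific rates per 1 000 for the 2012 intake: 26.058, 337.308, 362.523, 31.038.
For Cohort E: 20.198, 375.085, 364.228, 31.201.
Standard weights: 0.59, 0.03, 0.31, 0.07.
The 2012 intake: 0.5900×26.058 + 0.0300×337.308 + 0.3100×362.523 + 0.0700×31.038 = 140.0479 per 1 000.
Cohort E: 0.5900×20.198 + 0.0300×375.085 + 0.3100×364.228 + 0.0700×31.201 = 138.2642 per 1 000.
Ratio = 140.0479 ÷ 138.2642 = 1.01290.

1.013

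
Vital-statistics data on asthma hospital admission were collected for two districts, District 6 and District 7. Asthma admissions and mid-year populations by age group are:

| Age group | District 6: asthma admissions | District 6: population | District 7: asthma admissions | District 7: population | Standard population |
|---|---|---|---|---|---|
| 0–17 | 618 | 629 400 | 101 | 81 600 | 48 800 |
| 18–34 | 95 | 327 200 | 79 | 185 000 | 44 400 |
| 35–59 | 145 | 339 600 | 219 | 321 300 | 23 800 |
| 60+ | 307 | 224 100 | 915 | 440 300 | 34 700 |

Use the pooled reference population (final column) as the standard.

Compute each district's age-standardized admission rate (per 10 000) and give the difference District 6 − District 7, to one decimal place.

-3.2

Age-specific rates per 10 000 for District 6: 9.82, 2.90, 4.27, 13.70.
For District 7: 12.38, 4.27, 6.82, 20.78.
Standard total = 151 700; weights = 0.3217, 0.2927, 0.1569, 0.2287.
District 6: 0.3217×9.82 + 0.2927×2.90 + 0.1569×4.27 + 0.2287×13.70 = 7.8118 per 10 000.
District 7: 0.3217×12.38 + 0.2927×4.27 + 0.1569×6.82 + 0.2287×20.78 = 11.0544 per 10 000.
Difference = 7.8118 − 11.0544 = -3.2426.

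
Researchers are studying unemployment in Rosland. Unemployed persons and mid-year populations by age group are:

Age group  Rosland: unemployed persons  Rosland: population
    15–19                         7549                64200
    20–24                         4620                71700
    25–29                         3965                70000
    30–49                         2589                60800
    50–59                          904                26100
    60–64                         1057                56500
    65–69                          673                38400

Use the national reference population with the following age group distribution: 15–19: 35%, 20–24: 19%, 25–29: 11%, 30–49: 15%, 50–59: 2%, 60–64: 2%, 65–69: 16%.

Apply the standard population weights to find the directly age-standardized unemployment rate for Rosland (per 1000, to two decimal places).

Age-specific rates per 1000 for Rosland: 117.586, 64.435, 56.643, 42.582, 34.636, 18.708, 17.526.
Standard weights: 0.35, 0.19, 0.11, 0.15, 0.02, 0.02, 0.16.
Standardized rate: 0.3500×117.586 + 0.1900×64.435 + 0.1100×56.643 + 0.1500×42.582 + 0.0200×34.636 + 0.0200×18.708 + 0.1600×17.526 = 69.8868 per 1000.

69.89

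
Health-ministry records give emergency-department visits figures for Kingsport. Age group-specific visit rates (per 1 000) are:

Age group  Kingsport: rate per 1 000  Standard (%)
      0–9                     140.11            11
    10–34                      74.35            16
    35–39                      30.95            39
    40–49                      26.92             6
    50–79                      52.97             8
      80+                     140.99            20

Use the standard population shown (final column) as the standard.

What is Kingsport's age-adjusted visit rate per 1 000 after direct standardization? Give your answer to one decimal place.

73.4

Standard weights: 0.11, 0.16, 0.39, 0.06, 0.08, 0.20.
Standardized rate: 0.1100×140.11 + 0.1600×74.35 + 0.3900×30.95 + 0.0600×26.92 + 0.0800×52.97 + 0.2000×140.99 = 73.4294 per 1 000.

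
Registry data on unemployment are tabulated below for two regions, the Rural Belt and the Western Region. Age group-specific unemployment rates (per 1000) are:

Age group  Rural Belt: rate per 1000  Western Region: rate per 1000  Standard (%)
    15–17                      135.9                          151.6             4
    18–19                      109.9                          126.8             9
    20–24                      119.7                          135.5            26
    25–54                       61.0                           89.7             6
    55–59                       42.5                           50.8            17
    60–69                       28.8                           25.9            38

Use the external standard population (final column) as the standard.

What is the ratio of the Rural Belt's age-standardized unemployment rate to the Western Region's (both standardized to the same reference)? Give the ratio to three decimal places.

Standard weights: 0.04, 0.09, 0.26, 0.06, 0.17, 0.38.
The Rural Belt: 0.0400×135.9 + 0.0900×109.9 + 0.2600×119.7 + 0.0600×61.0 + 0.1700×42.5 + 0.3800×28.8 = 68.2780 per 1000.
The Western Region: 0.0400×151.6 + 0.0900×126.8 + 0.2600×135.5 + 0.0600×89.7 + 0.1700×50.8 + 0.3800×25.9 = 76.5660 per 1000.
Ratio = 68.2780 ÷ 76.5660 = 0.89175.

0.892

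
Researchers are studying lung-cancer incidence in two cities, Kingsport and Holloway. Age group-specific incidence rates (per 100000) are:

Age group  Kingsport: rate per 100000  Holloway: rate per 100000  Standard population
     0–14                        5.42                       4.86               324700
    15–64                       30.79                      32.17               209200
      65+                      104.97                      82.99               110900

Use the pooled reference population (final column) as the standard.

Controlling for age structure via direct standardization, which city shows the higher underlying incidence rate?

Standard total = 644800; weights = 0.5036, 0.3244, 0.1720.
Kingsport: 0.5036×5.42 + 0.3244×30.79 + 0.1720×104.97 = 30.7728 per 100000.
Holloway: 0.5036×4.86 + 0.3244×32.17 + 0.1720×82.99 = 27.1582 per 100000.

Kingsport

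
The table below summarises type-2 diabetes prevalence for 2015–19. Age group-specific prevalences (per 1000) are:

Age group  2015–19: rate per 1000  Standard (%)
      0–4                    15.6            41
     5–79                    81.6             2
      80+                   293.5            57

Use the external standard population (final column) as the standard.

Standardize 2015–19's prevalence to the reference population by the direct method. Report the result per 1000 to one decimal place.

Standard weights: 0.41, 0.02, 0.57.
Standardized rate: 0.4100×15.6 + 0.0200×81.6 + 0.5700×293.5 = 175.3230 per 1000.

175.3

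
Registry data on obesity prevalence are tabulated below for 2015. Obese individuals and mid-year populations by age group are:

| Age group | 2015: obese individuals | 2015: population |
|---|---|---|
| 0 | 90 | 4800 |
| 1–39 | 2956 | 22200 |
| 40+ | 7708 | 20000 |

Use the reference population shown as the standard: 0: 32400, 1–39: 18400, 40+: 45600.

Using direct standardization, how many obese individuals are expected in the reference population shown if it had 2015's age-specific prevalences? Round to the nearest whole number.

20632

Age-specific rates per 1000 for 2015: 18.750, 133.153, 385.400.
Expected obese individuals = Σ (standard pop × age-specific rate ÷ 1000)
= 32400×18.750/1000 + 18400×133.153/1000 + 45600×385.400/1000
= 607.50 + 2450.02 + 17574.24 = 20631.76.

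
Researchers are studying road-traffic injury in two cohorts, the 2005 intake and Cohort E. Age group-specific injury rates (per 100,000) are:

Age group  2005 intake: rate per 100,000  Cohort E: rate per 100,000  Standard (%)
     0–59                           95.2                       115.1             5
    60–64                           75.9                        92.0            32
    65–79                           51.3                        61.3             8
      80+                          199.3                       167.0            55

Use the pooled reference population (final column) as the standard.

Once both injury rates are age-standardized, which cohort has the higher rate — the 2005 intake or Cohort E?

Standard weights: 0.05, 0.32, 0.08, 0.55.
The 2005 intake: 0.0500×95.2 + 0.3200×75.9 + 0.0800×51.3 + 0.5500×199.3 = 142.7670 per 100,000.
Cohort E: 0.0500×115.1 + 0.3200×92.0 + 0.0800×61.3 + 0.5500×167.0 = 131.9490 per 100,000.

2005 intake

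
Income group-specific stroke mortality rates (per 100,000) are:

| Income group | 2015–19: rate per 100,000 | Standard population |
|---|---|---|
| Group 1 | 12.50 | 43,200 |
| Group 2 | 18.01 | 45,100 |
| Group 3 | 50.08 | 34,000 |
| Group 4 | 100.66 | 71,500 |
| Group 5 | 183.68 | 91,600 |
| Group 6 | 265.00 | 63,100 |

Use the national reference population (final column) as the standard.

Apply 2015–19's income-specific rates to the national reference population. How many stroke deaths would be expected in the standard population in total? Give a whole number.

438

Expected stroke deaths = Σ (standard pop × income-specific rate ÷ 100,000)
= 43,200×12.50/100,000 + 45,100×18.01/100,000 + 34,000×50.08/100,000 + 71,500×100.66/100,000 + 91,600×183.68/100,000 + 63,100×265.00/100,000
= 5.40 + 8.12 + 17.03 + 71.97 + 168.25 + 167.22 = 437.99.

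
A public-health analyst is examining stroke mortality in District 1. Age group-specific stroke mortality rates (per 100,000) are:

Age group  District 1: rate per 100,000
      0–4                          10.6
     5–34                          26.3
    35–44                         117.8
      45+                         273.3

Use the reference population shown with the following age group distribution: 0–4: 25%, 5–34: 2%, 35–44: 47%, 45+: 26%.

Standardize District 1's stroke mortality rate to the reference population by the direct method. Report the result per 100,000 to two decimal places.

Standard weights: 0.25, 0.02, 0.47, 0.26.
Standardized rate: 0.2500×10.6 + 0.0200×26.3 + 0.4700×117.8 + 0.2600×273.3 = 129.6000 per 100,000.

129.60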